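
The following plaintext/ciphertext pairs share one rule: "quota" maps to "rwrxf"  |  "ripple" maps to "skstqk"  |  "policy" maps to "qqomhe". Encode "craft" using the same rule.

In quota: q→r is +1, u→w is +2, o→r is +3, t→x is +4 — the shift increases by 1 each position. The shift increases by 1 at each position, starting from +1: 1, 2, 3, ….
For craft: c+1=d, r+2=t, a+3=d, f+4=j, t+5=y.

dtdjy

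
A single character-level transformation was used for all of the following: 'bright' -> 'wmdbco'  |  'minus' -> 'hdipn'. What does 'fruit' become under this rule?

Compare letters: b→w is +21, r→m is +21, i→d is +21 — a constant shift. It's a constant shift of +21 (ROT21).
For fruit: f+21=a, r+21=m, u+21=p, i+21=d, t+21=o.

ampdo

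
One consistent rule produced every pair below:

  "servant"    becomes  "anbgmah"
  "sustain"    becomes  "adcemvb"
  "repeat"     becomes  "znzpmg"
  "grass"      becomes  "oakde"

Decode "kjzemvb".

captain

Letter i (0-indexed) is shifted by i+8, so successive shifts are 8, 9, 10, ….
Reversing it on kjzemvb: k−8=c, j−9=a, z−10=p, e−11=t, m−12=a, v−13=i, b−14=n.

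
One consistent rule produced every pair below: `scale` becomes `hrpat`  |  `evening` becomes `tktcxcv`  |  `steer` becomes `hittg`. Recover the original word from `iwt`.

Each letter is shifted forward by 15 in the alphabet (a Caesar shift of +15).
Undoing it on iwt: i−15=t, w−15=h, t−15=e.

the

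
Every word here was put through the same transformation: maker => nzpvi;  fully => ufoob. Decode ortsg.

light

Each pair mirrors across the alphabet (m↔n, a↔z, k↔p): positions sum to 25. Letters are reflected about the middle of the alphabet (position → 25−position): Atbash.
Undoing it on ortsg: o↔l, r↔i, t↔g, s↔h, g↔t.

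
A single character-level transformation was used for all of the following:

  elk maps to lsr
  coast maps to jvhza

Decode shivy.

labor

Compare letters: e→l is +7, l→s is +7, k→r is +7 — a constant shift. It's a constant shift of +7 (ROT7).
Reversing it on shivy: s−7=l, h−7=a, i−7=b, v−7=o, y−7=r.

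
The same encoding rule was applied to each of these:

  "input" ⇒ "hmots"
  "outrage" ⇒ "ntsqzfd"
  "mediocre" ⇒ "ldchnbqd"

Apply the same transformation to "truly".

This is a Caesar cipher with shift 25.
On truly: t+25=s, r+25=q, u+25=t, l+25=k, y+25=x.

sqtkx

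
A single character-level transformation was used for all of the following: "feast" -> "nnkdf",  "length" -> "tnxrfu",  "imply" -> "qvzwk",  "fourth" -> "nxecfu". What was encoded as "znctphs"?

The shift increases by 1 at each position, starting from +8: 8, 9, 10, ….
Reversing it on znctphs: z−8=r, n−9=e, c−10=s, t−11=i, p−12=d, h−13=u, s−14=e.

residue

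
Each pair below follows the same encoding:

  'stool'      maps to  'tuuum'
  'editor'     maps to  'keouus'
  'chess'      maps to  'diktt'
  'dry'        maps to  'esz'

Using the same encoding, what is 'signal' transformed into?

The shift depends on letter class: consonant s→t is +1, but vowel o→u is +6. The rule splits by letter class: vowels +6, consonants +1.
On signal: s(cons)+1=t, i(vowel)+6=o, g(cons)+1=h, n(cons)+1=o, a(vowel)+6=g, l(cons)+1=m.

tohogm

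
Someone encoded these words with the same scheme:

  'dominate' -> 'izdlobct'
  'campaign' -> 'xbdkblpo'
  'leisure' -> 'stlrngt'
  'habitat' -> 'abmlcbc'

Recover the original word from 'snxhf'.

lucky

d(3)→i(8) and o(14)→z(25) fit y≡11x+1 (mod 26); the inverse of 11 mod 26 is 19. Each letter's alphabet position (a=0..z=25) is mapped through 11·x+1 mod 26 — an affine cipher.
Reversing it on snxhf: s(18)→19·(18−1)≡11=l; n(13)→19·(13−1)≡20=u; x(23)→19·(23−1)≡2=c; h(7)→19·(7−1)≡10=k; f(5)→19·(5−1)≡24=y (all mod 26).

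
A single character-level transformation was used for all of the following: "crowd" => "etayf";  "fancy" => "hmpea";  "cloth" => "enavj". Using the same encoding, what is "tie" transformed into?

vuq

The shift depends on letter class: consonant c→e is +2, but vowel o→a is +12. Two shifts are in play — +12 for a/e/i/o/u, +2 for every other letter.
On tie: t(cons)+2=v, i(vowel)+12=u, e(vowel)+12=q.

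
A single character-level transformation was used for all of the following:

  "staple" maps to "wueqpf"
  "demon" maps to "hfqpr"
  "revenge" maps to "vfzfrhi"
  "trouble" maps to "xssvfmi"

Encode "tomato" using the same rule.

The shifts repeat in a cycle of length 2: positions 0,1,… shift by +4, +1, then the pattern repeats.
On tomato: t+4=x, o+1=p, m+4=q, a+1=b, t+4=x, o+1=p.

xpqbxp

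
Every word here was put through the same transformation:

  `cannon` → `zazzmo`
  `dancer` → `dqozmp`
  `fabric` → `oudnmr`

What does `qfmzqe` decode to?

senate

Read the word backwards and shift each letter +12.
Reversing it on qfmzqe: shift back: q−12=e, f−12=t, m−12=a, z−12=n, q−12=e, e−12=s → etanes; then reverse → senate.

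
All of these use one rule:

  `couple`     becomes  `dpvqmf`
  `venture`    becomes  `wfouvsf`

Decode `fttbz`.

Compare letters: c→d is +1, o→p is +1, u→v is +1 — a constant shift. This is a Caesar cipher with shift 1.
Decoding fttbz: f−1=e, t−1=s, t−1=s, b−1=a, z−1=y.

essay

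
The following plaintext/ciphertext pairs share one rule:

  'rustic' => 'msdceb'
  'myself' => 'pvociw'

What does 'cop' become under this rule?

Two steps: reverse the string, then apply a Caesar shift of +10.
On cop: reverse → poc; then shift: p+10=z, o+10=y, c+10=m.

zym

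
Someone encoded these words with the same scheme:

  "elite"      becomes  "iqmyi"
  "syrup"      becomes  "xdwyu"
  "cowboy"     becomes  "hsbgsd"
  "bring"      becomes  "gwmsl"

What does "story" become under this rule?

The shift depends on letter class: consonant l→q is +5, but vowel e→i is +4. The rule splits by letter class: vowels +4, consonants +5.
On story: s(cons)+5=x, t(cons)+5=y, o(vowel)+4=s, r(cons)+5=w, y(cons)+5=d.

xyswd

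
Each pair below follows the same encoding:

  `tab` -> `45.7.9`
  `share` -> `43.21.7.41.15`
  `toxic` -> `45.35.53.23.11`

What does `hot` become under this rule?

21.35.45

t(#20)→45 and a(#1)→7: differences scale by 2, so n = 2·pos + 5. The formula is n = 2×(alphabet index, a=1) + 5.
Applying it to hot: h=8→21, o=15→35, t=20→45.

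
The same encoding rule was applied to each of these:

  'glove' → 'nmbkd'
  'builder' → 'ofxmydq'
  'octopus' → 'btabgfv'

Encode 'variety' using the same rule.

Each letter's alphabet position (a=0..z=25) is mapped through 5·x+9 mod 26 — an affine cipher.
For variety: v(21)→5·21+9≡10=k; a(0)→5·0+9≡9=j; r(17)→5·17+9≡16=q; i(8)→5·8+9≡23=x; e(4)→5·4+9≡3=d; t(19)→5·19+9≡0=a; y(24)→5·24+9≡25=z (all mod 26).

kjqxdaz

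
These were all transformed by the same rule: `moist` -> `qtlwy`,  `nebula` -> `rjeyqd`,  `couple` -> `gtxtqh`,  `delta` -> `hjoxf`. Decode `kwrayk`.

growth

Shifts by position in moist: pos 0: m→q (+4), pos 1: o→t (+5), pos 2: i→l (+3), pos 3: s→w (+4), pos 4: t→y (+5) — repeating every 3. The shifts repeat in a cycle of length 3: positions 0,1,… shift by +4, +5, +3, then the pattern repeats.
Undoing it on kwrayk: k−4=g, w−5=r, r−3=o, a−4=w, y−5=t, k−3=h.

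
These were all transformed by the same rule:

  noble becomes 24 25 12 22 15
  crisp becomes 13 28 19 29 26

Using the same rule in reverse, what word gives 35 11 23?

yam

n is letter #14 and maps to 24: an offset of 10. Each letter is replaced by its alphabet position (a=1..z=26) + 10.
Reversing it on 35 11 23: 35→(35−10)÷1=25=y, 11→(11−10)÷1=1=a, 23→(23−10)÷1=13=m.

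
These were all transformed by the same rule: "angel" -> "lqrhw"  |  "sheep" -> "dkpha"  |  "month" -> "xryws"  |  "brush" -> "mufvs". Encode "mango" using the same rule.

Shifts by position in angel: pos 0: a→l (+11), pos 1: n→q (+3), pos 2: g→r (+11), pos 3: e→h (+3) — repeating every 2. The shifts repeat in a cycle of length 2: positions 0,1,… shift by +11, +3, then the pattern repeats.
On mango: m+11=x, a+3=d, n+11=y, g+3=j, o+11=z.

xdyjz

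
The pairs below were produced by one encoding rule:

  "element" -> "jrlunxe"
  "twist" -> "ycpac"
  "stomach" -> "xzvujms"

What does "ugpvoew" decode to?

Letter i (0-indexed) is shifted by i+5, so successive shifts are 5, 6, 7, ….
Reversing it on ugpvoew: u−5=p, g−6=a, p−7=i, v−8=n, o−9=f, e−10=u, w−11=l.

painful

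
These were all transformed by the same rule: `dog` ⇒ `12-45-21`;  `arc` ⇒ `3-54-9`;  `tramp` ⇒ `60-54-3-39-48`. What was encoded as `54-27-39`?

d(#4)→12 and o(#15)→45: differences scale by 3, so n = 3·pos + 0. The formula is n = 3×(alphabet index, a=1).
Decoding 54-27-39: 54→(54−0)÷3=18=r, 27→(27−0)÷3=9=i, 39→(39−0)÷3=13=m.

rim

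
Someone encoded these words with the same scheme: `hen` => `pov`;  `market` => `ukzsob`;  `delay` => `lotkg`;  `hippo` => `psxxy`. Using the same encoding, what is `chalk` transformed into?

kpkts

The shift depends on letter class: consonant h→p is +8, but vowel e→o is +10. The rule splits by letter class: vowels +10, consonants +8.
Applying it to chalk: c(cons)+8=k, h(cons)+8=p, a(vowel)+10=k, l(cons)+8=t, k(cons)+8=s.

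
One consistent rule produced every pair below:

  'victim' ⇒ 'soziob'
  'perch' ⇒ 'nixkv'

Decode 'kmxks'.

The output letters match the input read backwards, each shifted +6: victim reversed is mitciv. Read the word backwards and shift each letter +6.
Undoing it on kmxks: shift back: k−6=e, m−6=g, x−6=r, k−6=e, s−6=m → egrem; then reverse → merge.

merge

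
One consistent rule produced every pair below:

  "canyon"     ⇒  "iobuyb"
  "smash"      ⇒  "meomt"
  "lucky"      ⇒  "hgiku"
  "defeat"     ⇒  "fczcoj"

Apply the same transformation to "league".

c(2)→i(8) and a(0)→o(14) fit y≡23x+14 (mod 26); the inverse of 23 mod 26 is 17. This is an affine cipher: with a=0,…,z=25, each position x becomes (23x+14) mod 26.
Applying it to league: l(11)→23·11+14≡7=h; e(4)→23·4+14≡2=c; a(0)→23·0+14≡14=o; g(6)→23·6+14≡22=w; u(20)→23·20+14≡6=g; e(4)→23·4+14≡2=c (all mod 26).

hcowgc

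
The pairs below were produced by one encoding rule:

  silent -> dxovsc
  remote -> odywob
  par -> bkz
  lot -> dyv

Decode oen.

The word is reversed, then every letter is shifted forward by 10.
Reversing it on oen: shift back: o−10=e, e−10=u, n−10=d → eud; then reverse → due.

due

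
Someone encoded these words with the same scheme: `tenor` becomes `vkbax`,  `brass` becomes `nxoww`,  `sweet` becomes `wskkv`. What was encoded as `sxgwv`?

wrist

t(19)→v(21) and e(4)→k(10) fit y≡25x+14 (mod 26); the inverse of 25 mod 26 is 25. This is an affine cipher: with a=0,…,z=25, each position x becomes (25x+14) mod 26.
Reversing it on sxgwv: s(18)→25·(18−14)≡22=w; x(23)→25·(23−14)≡17=r; g(6)→25·(6−14)≡8=i; w(22)→25·(22−14)≡18=s; v(21)→25·(21−14)≡19=t (all mod 26).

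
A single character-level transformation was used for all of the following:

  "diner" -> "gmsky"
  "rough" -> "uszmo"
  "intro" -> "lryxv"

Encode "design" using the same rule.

gixonv

In diner: d→g is +3, i→m is +4, n→s is +5, e→k is +6 — the shift increases by 1 each position. The shift increases by 1 at each position, starting from +3: 3, 4, 5, ….
On design: d+3=g, e+4=i, s+5=x, i+6=o, g+7=n, n+8=v.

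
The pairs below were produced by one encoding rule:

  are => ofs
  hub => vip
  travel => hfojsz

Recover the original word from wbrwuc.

Compare letters: a→o is +14, r→f is +14, e→s is +14 — a constant shift. Each letter is shifted forward by 14 in the alphabet (a Caesar shift of +14).
Reversing it on wbrwuc: w−14=i, b−14=n, r−14=d, w−14=i, u−14=g, c−14=o.

indigo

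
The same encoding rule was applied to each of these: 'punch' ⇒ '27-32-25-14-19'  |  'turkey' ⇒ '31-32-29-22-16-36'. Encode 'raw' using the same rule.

29-12-34

p is letter #16 and maps to 27: an offset of 11. The number is (letter's place in the alphabet, a=1) + 11.
For raw: r=18→29, a=1→12, w=23→34.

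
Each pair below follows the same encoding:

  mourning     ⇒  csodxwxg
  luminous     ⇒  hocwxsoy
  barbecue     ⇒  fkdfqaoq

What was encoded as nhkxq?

plane

m(12)→c(2) and o(14)→s(18) fit y≡21x+10 (mod 26); the inverse of 21 mod 26 is 5. This is an affine cipher: with a=0,…,z=25, each position x becomes (21x+10) mod 26.
Decoding nhkxq: n(13)→5·(13−10)≡15=p; h(7)→5·(7−10)≡11=l; k(10)→5·(10−10)≡0=a; x(23)→5·(23−10)≡13=n; q(16)→5·(16−10)≡4=e (all mod 26).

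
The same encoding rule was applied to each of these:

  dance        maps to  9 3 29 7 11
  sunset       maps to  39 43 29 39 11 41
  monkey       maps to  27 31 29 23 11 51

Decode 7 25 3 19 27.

claim

With a=1..z=26, the number is 2·pos + 1.
Decoding 7 25 3 19 27: 7→(7−1)÷2=3=c, 25→(25−1)÷2=12=l, 3→(3−1)÷2=1=a, 19→(19−1)÷2=9=i, 27→(27−1)÷2=13=m.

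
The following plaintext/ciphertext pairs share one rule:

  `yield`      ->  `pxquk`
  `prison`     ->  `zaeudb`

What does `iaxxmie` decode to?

The output letters match the input read backwards, each shifted +12: yield reversed is dleiy. Two steps: reverse the string, then apply a Caesar shift of +12.
Decoding iaxxmie: shift back: i−12=w, a−12=o, x−12=l, x−12=l, m−12=a, i−12=w, e−12=s → wollaws; then reverse → swallow.

swallow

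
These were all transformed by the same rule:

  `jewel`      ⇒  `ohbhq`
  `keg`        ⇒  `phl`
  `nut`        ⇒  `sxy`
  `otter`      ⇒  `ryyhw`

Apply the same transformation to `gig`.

The shift depends on letter class: consonant j→o is +5, but vowel e→h is +3. The rule splits by letter class: vowels +3, consonants +5.
Applying it to gig: g(cons)+5=l, i(vowel)+3=l, g(cons)+5=l.

lll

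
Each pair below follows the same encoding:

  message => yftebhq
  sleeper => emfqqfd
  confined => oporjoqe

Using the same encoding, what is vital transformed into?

hjumm

Shifts by position in message: pos 0: m→y (+12), pos 1: e→f (+1), pos 2: s→t (+1), pos 3: s→e (+12), pos 4: a→b (+1), pos 5: g→h (+1) — repeating every 3. A repeating key of period 3 is used — shifts +12, +1, +1 over and over.
Applying it to vital: v+12=h, i+1=j, t+1=u, a+12=m, l+1=m.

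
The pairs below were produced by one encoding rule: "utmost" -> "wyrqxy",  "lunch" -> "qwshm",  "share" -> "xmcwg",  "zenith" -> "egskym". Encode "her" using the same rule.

mgw

The shift depends on letter class: consonant t→y is +5, but vowel u→w is +2. The rule splits by letter class: vowels +2, consonants +5.
Applying it to her: h(cons)+5=m, e(vowel)+2=g, r(cons)+5=w.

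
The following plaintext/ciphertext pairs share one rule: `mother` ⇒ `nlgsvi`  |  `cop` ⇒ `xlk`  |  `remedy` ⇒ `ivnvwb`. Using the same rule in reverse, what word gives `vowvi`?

elder

This is the alphabet-reversal cipher (Atbash): a becomes z, b becomes y, etc.
Reversing it on vowvi: v↔e, o↔l, w↔d, v↔e, i↔r.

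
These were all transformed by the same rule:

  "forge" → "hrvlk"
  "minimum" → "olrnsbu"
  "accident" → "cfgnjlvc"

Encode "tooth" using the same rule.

In forge: f→h is +2, o→r is +3, r→v is +4, g→l is +5 — the shift increases by 1 each position. The shift increases by 1 at each position, starting from +2: 2, 3, 4, ….
For tooth: t+2=v, o+3=r, o+4=s, t+5=y, h+6=n.

vrsyn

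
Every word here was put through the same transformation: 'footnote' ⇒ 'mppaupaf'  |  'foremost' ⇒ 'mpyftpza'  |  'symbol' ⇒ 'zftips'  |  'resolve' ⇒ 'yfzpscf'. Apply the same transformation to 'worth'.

dpyao

The shift depends on letter class: consonant f→m is +7, but vowel o→p is +1. Vowels shift forward by 1 and consonants shift forward by 7.
Applying it to worth: w(cons)+7=d, o(vowel)+1=p, r(cons)+7=y, t(cons)+7=a, h(cons)+7=o.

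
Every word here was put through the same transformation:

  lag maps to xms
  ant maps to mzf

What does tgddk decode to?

Compare letters: l→x is +12, a→m is +12, g→s is +12 — a constant shift. Every letter moves 12 places later in the alphabet, wrapping around z→a.
Undoing it on tgddk: t−12=h, g−12=u, d−12=r, d−12=r, k−12=y.

hurry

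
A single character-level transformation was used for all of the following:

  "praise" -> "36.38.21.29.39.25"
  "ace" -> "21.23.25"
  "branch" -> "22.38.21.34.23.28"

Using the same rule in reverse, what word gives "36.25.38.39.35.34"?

p is letter #16 and maps to 36: an offset of 20. Letters become their 1-based position plus 20 (so a→21, b→22, …).
Decoding 36.25.38.39.35.34: 36→(36−20)÷1=16=p, 25→(25−20)÷1=5=e, 38→(38−20)÷1=18=r, 39→(39−20)÷1=19=s, 35→(35−20)÷1=15=o, 34→(34−20)÷1=14=n.

person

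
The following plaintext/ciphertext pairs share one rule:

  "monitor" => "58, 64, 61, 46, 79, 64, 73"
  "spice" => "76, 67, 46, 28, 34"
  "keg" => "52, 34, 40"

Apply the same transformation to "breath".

m(#13)→58 and o(#15)→64: differences scale by 3, so n = 3·pos + 19. The formula is n = 3×(alphabet index, a=1) + 19.
On breath: b=2→25, r=18→73, e=5→34, a=1→22, t=20→79, h=8→43.

25, 73, 34, 22, 79, 43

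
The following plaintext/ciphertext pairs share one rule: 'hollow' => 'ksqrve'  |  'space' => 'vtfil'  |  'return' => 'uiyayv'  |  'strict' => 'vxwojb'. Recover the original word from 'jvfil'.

grace

The shift increases by 1 at each position, starting from +3: 3, 4, 5, ….
Reversing it on jvfil: j−3=g, v−4=r, f−5=a, i−6=c, l−7=e.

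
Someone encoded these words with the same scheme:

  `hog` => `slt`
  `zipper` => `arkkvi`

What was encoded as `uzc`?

This is the alphabet-reversal cipher (Atbash): a becomes z, b becomes y, etc.
Undoing it on uzc: u↔f, z↔a, c↔x.

fax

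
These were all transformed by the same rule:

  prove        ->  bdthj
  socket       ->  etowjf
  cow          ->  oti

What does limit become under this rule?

xnynf

The shift depends on letter class: consonant p→b is +12, but vowel o→t is +5. The rule splits by letter class: vowels +5, consonants +12.
Applying it to limit: l(cons)+12=x, i(vowel)+5=n, m(cons)+12=y, i(vowel)+5=n, t(cons)+12=f.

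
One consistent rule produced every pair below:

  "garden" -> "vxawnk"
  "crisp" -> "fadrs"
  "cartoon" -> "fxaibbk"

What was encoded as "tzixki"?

mutant

g(6)→v(21) and a(0)→x(23) fit y≡17x+23 (mod 26); the inverse of 17 mod 26 is 23. Each letter's alphabet position (a=0..z=25) is mapped through 17·x+23 mod 26 — an affine cipher.
Decoding tzixki: t(19)→23·(19−23)≡12=m; z(25)→23·(25−23)≡20=u; i(8)→23·(8−23)≡19=t; x(23)→23·(23−23)≡0=a; k(10)→23·(10−23)≡13=n; i(8)→23·(8−23)≡19=t (all mod 26).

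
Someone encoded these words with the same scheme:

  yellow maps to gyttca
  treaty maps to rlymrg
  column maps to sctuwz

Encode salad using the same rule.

omtmv

y(24)→g(6) and e(4)→y(24) fit y≡3x+12 (mod 26); the inverse of 3 mod 26 is 9. Each letter's alphabet position (a=0..z=25) is mapped through 3·x+12 mod 26 — an affine cipher.
For salad: s(18)→3·18+12≡14=o; a(0)→3·0+12≡12=m; l(11)→3·11+12≡19=t; a(0)→3·0+12≡12=m; d(3)→3·3+12≡21=v (all mod 26).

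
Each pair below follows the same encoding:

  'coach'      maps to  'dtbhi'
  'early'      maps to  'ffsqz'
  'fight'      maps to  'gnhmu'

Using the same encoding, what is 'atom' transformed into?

Shifts by position in coach: pos 0: c→d (+1), pos 1: o→t (+5), pos 2: a→b (+1), pos 3: c→h (+5) — repeating every 2. The shifts repeat in a cycle of length 2: positions 0,1,… shift by +1, +5, then the pattern repeats.
For atom: a+1=b, t+5=y, o+1=p, m+5=r.

bypr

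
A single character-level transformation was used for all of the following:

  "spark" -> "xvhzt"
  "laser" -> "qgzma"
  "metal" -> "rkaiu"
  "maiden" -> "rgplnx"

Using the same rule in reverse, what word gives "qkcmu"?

level

In spark: s→x is +5, p→v is +6, a→h is +7, r→z is +8 — the shift increases by 1 each position. Letter i (0-indexed) is shifted by i+5, so successive shifts are 5, 6, 7, ….
Reversing it on qkcmu: q−5=l, k−6=e, c−7=v, m−8=e, u−9=l.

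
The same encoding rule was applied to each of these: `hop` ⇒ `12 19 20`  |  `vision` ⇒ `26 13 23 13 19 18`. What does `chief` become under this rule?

The number is (letter's place in the alphabet, a=1) + 4.
For chief: c=3→7, h=8→12, i=9→13, e=5→9, f=6→10.

7 12 13 9 10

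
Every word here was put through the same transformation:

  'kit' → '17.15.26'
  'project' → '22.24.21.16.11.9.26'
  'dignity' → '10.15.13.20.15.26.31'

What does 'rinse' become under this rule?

24.15.20.25.11

k is letter #11 and maps to 17: an offset of 6. Each letter is replaced by its alphabet position (a=1..z=26) + 6.
On rinse: r=18→24, i=9→15, n=14→20, s=19→25, e=5→11.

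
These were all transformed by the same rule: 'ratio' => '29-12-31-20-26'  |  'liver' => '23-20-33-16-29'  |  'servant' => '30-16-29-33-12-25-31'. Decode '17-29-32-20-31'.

fruit

Letters become their 1-based position plus 11 (so a→12, b→13, …).
Undoing it on 17-29-32-20-31: 17→(17−11)÷1=6=f, 29→(29−11)÷1=18=r, 32→(32−11)÷1=21=u, 20→(20−11)÷1=9=i, 31→(31−11)÷1=20=t.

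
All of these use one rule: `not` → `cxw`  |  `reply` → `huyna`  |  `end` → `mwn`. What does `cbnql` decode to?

The output letters match the input read backwards, each shifted +9: not reversed is ton. The word is reversed, then every letter is shifted forward by 9.
Undoing it on cbnql: shift back: c−9=t, b−9=s, n−9=e, q−9=h, l−9=c → tsehc; then reverse → chest.

chest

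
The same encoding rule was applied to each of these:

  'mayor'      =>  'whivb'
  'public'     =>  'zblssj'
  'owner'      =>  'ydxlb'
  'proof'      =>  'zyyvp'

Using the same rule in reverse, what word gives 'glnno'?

Shifts by position in mayor: pos 0: m→w (+10), pos 1: a→h (+7), pos 2: y→i (+10), pos 3: o→v (+7) — repeating every 2. It's a Vigenère-style cipher with numeric key [10,7]: position i shifts by key[i mod 2].
Reversing it on glnno: g−10=w, l−7=e, n−10=d, n−7=g, o−10=e.

wedge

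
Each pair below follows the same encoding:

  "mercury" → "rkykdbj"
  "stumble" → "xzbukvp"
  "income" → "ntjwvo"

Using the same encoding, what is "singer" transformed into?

In mercury: m→r is +5, e→k is +6, r→y is +7, c→k is +8 — the shift increases by 1 each position. Letter i (0-indexed) is shifted by i+5, so successive shifts are 5, 6, 7, ….
For singer: s+5=x, i+6=o, n+7=u, g+8=o, e+9=n, r+10=b.

xouonb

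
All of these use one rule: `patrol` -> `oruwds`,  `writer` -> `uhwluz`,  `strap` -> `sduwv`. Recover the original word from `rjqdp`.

mango

The output letters match the input read backwards, each shifted +3: patrol reversed is lortap. Two steps: reverse the string, then apply a Caesar shift of +3.
Decoding rjqdp: shift back: r−3=o, j−3=g, q−3=n, d−3=a, p−3=m → ognam; then reverse → mango.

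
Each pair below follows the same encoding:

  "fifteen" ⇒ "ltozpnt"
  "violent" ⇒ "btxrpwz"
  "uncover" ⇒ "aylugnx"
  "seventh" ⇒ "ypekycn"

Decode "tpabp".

Shifts by position in fifteen: pos 0: f→l (+6), pos 1: i→t (+11), pos 2: f→o (+9), pos 3: t→z (+6), pos 4: e→p (+11), pos 5: e→n (+9) — repeating every 3. A repeating key of period 3 is used — shifts +6, +11, +9 over and over.
Decoding tpabp: t−6=n, p−11=e, a−9=r, b−6=v, p−11=e.

nerve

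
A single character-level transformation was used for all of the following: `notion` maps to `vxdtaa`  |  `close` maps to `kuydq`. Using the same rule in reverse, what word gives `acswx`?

In notion: n→v is +8, o→x is +9, t→d is +10, i→t is +11 — the shift increases by 1 each position. Each letter shifts forward by (position + 8), i.e. 8, 9, 10, … — the shift grows by one for each successive letter.
Undoing it on acswx: a−8=s, c−9=t, s−10=i, w−11=l, x−12=l.

still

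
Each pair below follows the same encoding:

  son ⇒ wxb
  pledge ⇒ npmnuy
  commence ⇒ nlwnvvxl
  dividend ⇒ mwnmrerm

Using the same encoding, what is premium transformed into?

vdrvnay

The word is reversed, then every letter is shifted forward by 9.
For premium: reverse → muimerp; then shift: m+9=v, u+9=d, i+9=r, m+9=v, e+9=n, r+9=a, p+9=y.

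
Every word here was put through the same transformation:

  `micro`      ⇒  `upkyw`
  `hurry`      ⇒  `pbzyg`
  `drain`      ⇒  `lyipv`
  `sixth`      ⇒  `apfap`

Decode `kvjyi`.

cobra

Shifts by position in micro: pos 0: m→u (+8), pos 1: i→p (+7), pos 2: c→k (+8), pos 3: r→y (+7) — repeating every 2. A repeating key of period 2 is used — shifts +8, +7 over and over.
Decoding kvjyi: k−8=c, v−7=o, j−8=b, y−7=r, i−8=a.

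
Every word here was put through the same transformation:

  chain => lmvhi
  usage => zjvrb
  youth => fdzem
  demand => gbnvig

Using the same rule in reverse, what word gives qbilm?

c(2)→l(11) and h(7)→m(12) fit y≡21x+21 (mod 26); the inverse of 21 mod 26 is 5. Treating letters as 0–25, the rule is x ↦ 21x + 21 (mod 26).
Decoding qbilm: q(16)→5·(16−21)≡1=b; b(1)→5·(1−21)≡4=e; i(8)→5·(8−21)≡13=n; l(11)→5·(11−21)≡2=c; m(12)→5·(12−21)≡7=h (all mod 26).

bench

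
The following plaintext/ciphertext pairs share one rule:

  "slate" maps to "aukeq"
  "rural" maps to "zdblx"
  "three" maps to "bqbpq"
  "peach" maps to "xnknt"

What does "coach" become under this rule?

kxknt

In slate: s→a is +8, l→u is +9, a→k is +10, t→e is +11 — the shift increases by 1 each position. Each letter shifts forward by (position + 8), i.e. 8, 9, 10, … — the shift grows by one for each successive letter.
Applying it to coach: c+8=k, o+9=x, a+10=k, c+11=n, h+12=t.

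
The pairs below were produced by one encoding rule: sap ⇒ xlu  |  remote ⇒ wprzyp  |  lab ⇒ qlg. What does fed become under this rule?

The shift depends on letter class: consonant s→x is +5, but vowel a→l is +11. Vowels shift forward by 11 and consonants shift forward by 5.
For fed: f(cons)+5=k, e(vowel)+11=p, d(cons)+5=i.

kpi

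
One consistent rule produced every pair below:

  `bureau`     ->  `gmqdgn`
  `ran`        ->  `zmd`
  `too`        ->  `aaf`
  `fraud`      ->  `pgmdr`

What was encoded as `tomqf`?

teach

Read the word backwards and shift each letter +12.
Reversing it on tomqf: shift back: t−12=h, o−12=c, m−12=a, q−12=e, f−12=t → hcaet; then reverse → teach.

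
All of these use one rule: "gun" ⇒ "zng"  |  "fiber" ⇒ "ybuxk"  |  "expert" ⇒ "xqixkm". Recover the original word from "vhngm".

Compare letters: g→z is +19, u→n is +19, n→g is +19 — a constant shift. Each letter is shifted forward by 19 in the alphabet (a Caesar shift of +19).
Decoding vhngm: v−19=c, h−19=o, n−19=u, g−19=n, m−19=t.

count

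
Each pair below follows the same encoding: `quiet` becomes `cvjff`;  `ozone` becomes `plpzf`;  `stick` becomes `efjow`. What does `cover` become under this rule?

ophfd

The shift depends on letter class: consonant q→c is +12, but vowel u→v is +1. The rule splits by letter class: vowels +1, consonants +12.
Applying it to cover: c(cons)+12=o, o(vowel)+1=p, v(cons)+12=h, e(vowel)+1=f, r(cons)+12=d.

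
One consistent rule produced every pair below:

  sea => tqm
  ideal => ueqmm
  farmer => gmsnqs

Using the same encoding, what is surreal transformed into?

tgssqmm

The shift depends on letter class: consonant s→t is +1, but vowel e→q is +12. The rule splits by letter class: vowels +12, consonants +1.
Applying it to surreal: s(cons)+1=t, u(vowel)+12=g, r(cons)+1=s, r(cons)+1=s, e(vowel)+12=q, a(vowel)+12=m, l(cons)+1=m.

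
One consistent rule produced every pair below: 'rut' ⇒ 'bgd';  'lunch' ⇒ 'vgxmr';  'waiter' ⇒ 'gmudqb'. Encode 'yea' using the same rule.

The shift depends on letter class: consonant r→b is +10, but vowel u→g is +12. Vowels shift forward by 12 and consonants shift forward by 10.
Applying it to yea: y(cons)+10=i, e(vowel)+12=q, a(vowel)+12=m.

iqm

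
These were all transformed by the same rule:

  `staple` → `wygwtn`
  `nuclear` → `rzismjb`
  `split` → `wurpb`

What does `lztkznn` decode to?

Each letter shifts forward by (position + 4), i.e. 4, 5, 6, … — the shift grows by one for each successive letter.
Undoing it on lztkznn: l−4=h, z−5=u, t−6=n, k−7=d, z−8=r, n−9=e, n−10=d.

hundred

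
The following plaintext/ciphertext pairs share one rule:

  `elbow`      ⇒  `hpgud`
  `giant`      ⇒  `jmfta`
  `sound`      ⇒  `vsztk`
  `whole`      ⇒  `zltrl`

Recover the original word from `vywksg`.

In elbow: e→h is +3, l→p is +4, b→g is +5, o→u is +6 — the shift increases by 1 each position. Each letter shifts forward by (position + 3), i.e. 3, 4, 5, … — the shift grows by one for each successive letter.
Undoing it on vywksg: v−3=s, y−4=u, w−5=r, k−6=e, s−7=l, g−8=y.

surely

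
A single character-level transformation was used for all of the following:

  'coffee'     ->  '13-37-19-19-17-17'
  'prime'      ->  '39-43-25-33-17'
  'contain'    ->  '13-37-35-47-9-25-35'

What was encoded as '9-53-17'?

c(#3)→13 and o(#15)→37: differences scale by 2, so n = 2·pos + 7. The formula is n = 2×(alphabet index, a=1) + 7.
Reversing it on 9-53-17: 9→(9−7)÷2=1=a, 53→(53−7)÷2=23=w, 17→(17−7)÷2=5=e.

awe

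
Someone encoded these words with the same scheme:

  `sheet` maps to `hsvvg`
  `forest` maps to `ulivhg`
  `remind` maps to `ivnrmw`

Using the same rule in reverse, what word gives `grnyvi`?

Each letter is replaced by its mirror in the alphabet: a↔z, b↔y, c↔x, and so on (the Atbash cipher).
Undoing it on grnyvi: g↔t, r↔i, n↔m, y↔b, v↔e, i↔r.

timber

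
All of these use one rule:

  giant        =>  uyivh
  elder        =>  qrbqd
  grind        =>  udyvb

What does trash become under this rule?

g(6)→u(20) and i(8)→y(24) fit y≡15x+8 (mod 26); the inverse of 15 mod 26 is 7. Each letter's alphabet position (a=0..z=25) is mapped through 15·x+8 mod 26 — an affine cipher.
On trash: t(19)→15·19+8≡7=h; r(17)→15·17+8≡3=d; a(0)→15·0+8≡8=i; s(18)→15·18+8≡18=s; h(7)→15·7+8≡9=j (all mod 26).

hdisj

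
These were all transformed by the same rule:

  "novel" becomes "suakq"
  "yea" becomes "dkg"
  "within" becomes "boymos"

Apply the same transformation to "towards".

yubgwix

Two shifts are in play — +6 for a/e/i/o/u, +5 for every other letter.
Applying it to towards: t(cons)+5=y, o(vowel)+6=u, w(cons)+5=b, a(vowel)+6=g, r(cons)+5=w, d(cons)+5=i, s(cons)+5=x.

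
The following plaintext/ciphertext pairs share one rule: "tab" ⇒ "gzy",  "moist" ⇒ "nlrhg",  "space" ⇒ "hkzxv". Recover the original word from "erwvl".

This is the alphabet-reversal cipher (Atbash): a becomes z, b becomes y, etc.
Undoing it on erwvl: e↔v, r↔i, w↔d, v↔e, l↔o.

video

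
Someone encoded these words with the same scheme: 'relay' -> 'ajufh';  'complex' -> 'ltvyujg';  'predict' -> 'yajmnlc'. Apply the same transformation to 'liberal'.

unkjafu

The shift depends on letter class: consonant r→a is +9, but vowel e→j is +5. Two shifts are in play — +5 for a/e/i/o/u, +9 for every other letter.
Applying it to liberal: l(cons)+9=u, i(vowel)+5=n, b(cons)+9=k, e(vowel)+5=j, r(cons)+9=a, a(vowel)+5=f, l(cons)+9=u.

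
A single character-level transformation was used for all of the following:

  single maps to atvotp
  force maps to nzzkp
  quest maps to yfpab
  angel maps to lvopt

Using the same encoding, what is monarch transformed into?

uzvlzkp

The shift depends on letter class: consonant s→a is +8, but vowel i→t is +11. The rule splits by letter class: vowels +11, consonants +8.
For monarch: m(cons)+8=u, o(vowel)+11=z, n(cons)+8=v, a(vowel)+11=l, r(cons)+8=z, c(cons)+8=k, h(cons)+8=p.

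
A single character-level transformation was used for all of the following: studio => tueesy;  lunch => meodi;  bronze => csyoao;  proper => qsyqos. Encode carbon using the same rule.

dkscyo

The shift depends on letter class: consonant s→t is +1, but vowel u→e is +10. The rule splits by letter class: vowels +10, consonants +1.
Applying it to carbon: c(cons)+1=d, a(vowel)+10=k, r(cons)+1=s, b(cons)+1=c, o(vowel)+10=y, n(cons)+1=o.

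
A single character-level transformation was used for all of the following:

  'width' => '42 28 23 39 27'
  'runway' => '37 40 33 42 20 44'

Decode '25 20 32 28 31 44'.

family

w is letter #23 and maps to 42: an offset of 19. Each letter is replaced by its alphabet position (a=1..z=26) + 19.
Decoding 25 20 32 28 31 44: 25→(25−19)÷1=6=f, 20→(20−19)÷1=1=a, 32→(32−19)÷1=13=m, 28→(28−19)÷1=9=i, 31→(31−19)÷1=12=l, 44→(44−19)÷1=25=y.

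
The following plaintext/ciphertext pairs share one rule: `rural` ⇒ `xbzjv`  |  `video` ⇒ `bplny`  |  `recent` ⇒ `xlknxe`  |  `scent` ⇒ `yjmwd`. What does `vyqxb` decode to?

prior

In rural: r→x is +6, u→b is +7, r→z is +8, a→j is +9 — the shift increases by 1 each position. Letter i (0-indexed) is shifted by i+6, so successive shifts are 6, 7, 8, ….
Undoing it on vyqxb: v−6=p, y−7=r, q−8=i, x−9=o, b−10=r.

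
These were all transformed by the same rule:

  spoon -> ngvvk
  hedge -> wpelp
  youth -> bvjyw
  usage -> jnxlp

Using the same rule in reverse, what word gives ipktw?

s(18)→n(13) and p(15)→g(6) fit y≡11x+23 (mod 26); the inverse of 11 mod 26 is 19. Treating letters as 0–25, the rule is x ↦ 11x + 23 (mod 26).
Decoding ipktw: i(8)→19·(8−23)≡1=b; p(15)→19·(15−23)≡4=e; k(10)→19·(10−23)≡13=n; t(19)→19·(19−23)≡2=c; w(22)→19·(22−23)≡7=h (all mod 26).

bench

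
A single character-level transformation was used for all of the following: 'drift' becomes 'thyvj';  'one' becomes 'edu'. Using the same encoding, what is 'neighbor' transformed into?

Every letter moves 16 places later in the alphabet, wrapping around z→a.
Applying it to neighbor: n+16=d, e+16=u, i+16=y, g+16=w, h+16=x, b+16=r, o+16=e, r+16=h.

duywxreh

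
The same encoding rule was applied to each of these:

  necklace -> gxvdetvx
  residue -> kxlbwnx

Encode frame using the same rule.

It's a constant shift of +19 (ROT19).
On frame: f+19=y, r+19=k, a+19=t, m+19=f, e+19=x.

yktfx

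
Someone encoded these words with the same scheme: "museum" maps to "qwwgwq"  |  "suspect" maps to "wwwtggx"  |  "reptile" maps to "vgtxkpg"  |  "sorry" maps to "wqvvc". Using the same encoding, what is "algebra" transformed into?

cpkgfvc

The shift depends on letter class: consonant m→q is +4, but vowel u→w is +2. The rule splits by letter class: vowels +2, consonants +4.
For algebra: a(vowel)+2=c, l(cons)+4=p, g(cons)+4=k, e(vowel)+2=g, b(cons)+4=f, r(cons)+4=v, a(vowel)+2=c.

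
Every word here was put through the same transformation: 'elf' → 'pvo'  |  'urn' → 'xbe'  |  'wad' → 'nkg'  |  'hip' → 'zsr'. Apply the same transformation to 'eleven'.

xofovo

The output letters match the input read backwards, each shifted +10: elf reversed is fle. Two steps: reverse the string, then apply a Caesar shift of +10.
For eleven: reverse → nevele; then shift: n+10=x, e+10=o, v+10=f, e+10=o, l+10=v, e+10=o.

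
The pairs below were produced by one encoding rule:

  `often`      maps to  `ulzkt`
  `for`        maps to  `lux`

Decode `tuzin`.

notch

Compare letters: o→u is +6, f→l is +6, t→z is +6 — a constant shift. Every letter moves 6 places later in the alphabet, wrapping around z→a.
Decoding tuzin: t−6=n, u−6=o, z−6=t, i−6=c, n−6=h.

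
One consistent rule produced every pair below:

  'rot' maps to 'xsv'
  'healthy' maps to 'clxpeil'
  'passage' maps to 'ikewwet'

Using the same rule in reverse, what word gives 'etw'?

The output letters match the input read backwards, each shifted +4: rot reversed is tor. Read the word backwards and shift each letter +4.
Decoding etw: shift back: e−4=a, t−4=p, w−4=s → aps; then reverse → spa.

spa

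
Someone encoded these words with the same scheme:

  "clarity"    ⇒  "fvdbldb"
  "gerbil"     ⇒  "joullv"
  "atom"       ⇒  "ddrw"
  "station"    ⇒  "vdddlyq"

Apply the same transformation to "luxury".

Shifts by position in clarity: pos 0: c→f (+3), pos 1: l→v (+10), pos 2: a→d (+3), pos 3: r→b (+10) — repeating every 2. The shifts repeat in a cycle of length 2: positions 0,1,… shift by +3, +10, then the pattern repeats.
For luxury: l+3=o, u+10=e, x+3=a, u+10=e, r+3=u, y+10=i.

oeaeui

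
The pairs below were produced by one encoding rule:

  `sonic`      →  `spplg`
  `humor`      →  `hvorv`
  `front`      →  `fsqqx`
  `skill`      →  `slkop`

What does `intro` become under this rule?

Each letter shifts forward by its position index (0, 1, 2, …) — the shift grows by one for each successive letter.
On intro: i+0=i, n+1=o, t+2=v, r+3=u, o+4=s.

iovus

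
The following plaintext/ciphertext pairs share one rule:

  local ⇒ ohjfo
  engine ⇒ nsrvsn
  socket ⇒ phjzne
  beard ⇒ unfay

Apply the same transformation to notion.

shevhs

l(11)→o(14) and o(14)→h(7) fit y≡15x+5 (mod 26); the inverse of 15 mod 26 is 7. This is an affine cipher: with a=0,…,z=25, each position x becomes (15x+5) mod 26.
Applying it to notion: n(13)→15·13+5≡18=s; o(14)→15·14+5≡7=h; t(19)→15·19+5≡4=e; i(8)→15·8+5≡21=v; o(14)→15·14+5≡7=h; n(13)→15·13+5≡18=s (all mod 26).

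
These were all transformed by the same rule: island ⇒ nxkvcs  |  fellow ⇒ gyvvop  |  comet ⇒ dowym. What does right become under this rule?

drqsb

The output letters match the input read backwards, each shifted +10: island reversed is dnalsi. Read the word backwards and shift each letter +10.
For right: reverse → thgir; then shift: t+10=d, h+10=r, g+10=q, i+10=s, r+10=b.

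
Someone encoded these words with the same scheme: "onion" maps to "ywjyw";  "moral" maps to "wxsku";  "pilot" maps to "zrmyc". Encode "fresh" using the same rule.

Shifts by position in onion: pos 0: o→y (+10), pos 1: n→w (+9), pos 2: i→j (+1), pos 3: o→y (+10), pos 4: n→w (+9) — repeating every 3. It's a Vigenère-style cipher with numeric key [10,9,1]: position i shifts by key[i mod 3].
Applying it to fresh: f+10=p, r+9=a, e+1=f, s+10=c, h+9=q.

pafcq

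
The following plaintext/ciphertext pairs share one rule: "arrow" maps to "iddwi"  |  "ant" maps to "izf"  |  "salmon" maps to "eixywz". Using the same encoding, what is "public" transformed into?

Two shifts are in play — +8 for a/e/i/o/u, +12 for every other letter.
For public: p(cons)+12=b, u(vowel)+8=c, b(cons)+12=n, l(cons)+12=x, i(vowel)+8=q, c(cons)+12=o.

bcnxqo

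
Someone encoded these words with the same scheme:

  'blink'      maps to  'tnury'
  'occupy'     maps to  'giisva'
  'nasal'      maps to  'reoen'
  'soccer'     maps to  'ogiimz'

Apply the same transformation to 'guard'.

qsezx

Treating letters as 0–25, the rule is x ↦ 15x + 4 (mod 26).
On guard: g(6)→15·6+4≡16=q; u(20)→15·20+4≡18=s; a(0)→15·0+4≡4=e; r(17)→15·17+4≡25=z; d(3)→15·3+4≡23=x (all mod 26).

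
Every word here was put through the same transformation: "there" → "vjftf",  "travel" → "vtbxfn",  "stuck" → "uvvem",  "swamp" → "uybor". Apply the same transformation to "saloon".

ubnppp

Vowels shift forward by 1 and consonants shift forward by 2.
On saloon: s(cons)+2=u, a(vowel)+1=b, l(cons)+2=n, o(vowel)+1=p, o(vowel)+1=p, n(cons)+2=p.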